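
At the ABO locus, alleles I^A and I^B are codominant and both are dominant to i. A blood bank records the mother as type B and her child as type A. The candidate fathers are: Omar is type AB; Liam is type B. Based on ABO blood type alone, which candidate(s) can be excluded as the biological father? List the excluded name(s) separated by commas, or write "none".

Liam

A candidate is excluded only if no genotype consistent with his phenotype could produce a type A child with a type B mother.
Liam (type B): no genotype consistent with that phenotype can produce a type-A child with a type-B mother.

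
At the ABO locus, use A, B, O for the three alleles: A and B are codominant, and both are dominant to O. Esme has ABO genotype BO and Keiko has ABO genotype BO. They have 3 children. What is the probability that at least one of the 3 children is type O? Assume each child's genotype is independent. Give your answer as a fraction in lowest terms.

37/64

ABO cross BO × BO → 1/4 O, 3/4 B.
So P(type O) = 1/4 per child.
P(none) = (3/4)^3 = 27/64; P(at least one) = 1 − 27/64 = 37/64.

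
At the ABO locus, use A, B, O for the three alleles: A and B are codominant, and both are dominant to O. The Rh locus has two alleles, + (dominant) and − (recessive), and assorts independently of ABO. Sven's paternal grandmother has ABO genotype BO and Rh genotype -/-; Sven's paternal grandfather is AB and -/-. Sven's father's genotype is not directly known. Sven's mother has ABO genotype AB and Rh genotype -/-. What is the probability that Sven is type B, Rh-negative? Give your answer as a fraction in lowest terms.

Sven's father's ABO genotype from BO × AB: 1/4 AB, 1/4 AO, 1/4 BB, 1/4 BO.
Crossing each possibility with the mother AB and summing P(type B): 1/4·1/4 + 1/4·1/4 + 1/4·1/2 + 1/4·1/2 = 3/8.
Similarly for Rh via the father's Rh distribution: P(Rh-) = 1.
Independent loci: 3/8 × 1 = 3/8.

3/8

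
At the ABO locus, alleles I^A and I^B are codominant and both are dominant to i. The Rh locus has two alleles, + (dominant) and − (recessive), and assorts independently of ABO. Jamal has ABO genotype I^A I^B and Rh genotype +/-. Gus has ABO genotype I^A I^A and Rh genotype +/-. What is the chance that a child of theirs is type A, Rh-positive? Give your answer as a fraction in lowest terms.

3/8

ABO cross I^A I^B × I^A I^A → offspring phenotypes: 1/2 A, 1/2 AB.
Rh cross +/- × +/- → 3/4 Rh+, 1/4 Rh-.
Independent loci: P(type A, Rh-positive) = 1/2 × 3/4 = 3/8.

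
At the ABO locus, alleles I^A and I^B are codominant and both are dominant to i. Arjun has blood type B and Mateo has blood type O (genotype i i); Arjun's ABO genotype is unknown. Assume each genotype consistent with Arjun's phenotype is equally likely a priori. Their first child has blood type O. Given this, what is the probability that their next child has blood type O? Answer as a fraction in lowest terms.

1/2

Possible genotypes: Arjun ∈ {I^B I^B, I^B i}; Mateo ∈ {i i}.
Weight each parental genotype pair by prior × P(type-O child):
  I^B i × i i: posterior weight 1; P(next child type O) = 1/2.
Weighted sum = 1/2.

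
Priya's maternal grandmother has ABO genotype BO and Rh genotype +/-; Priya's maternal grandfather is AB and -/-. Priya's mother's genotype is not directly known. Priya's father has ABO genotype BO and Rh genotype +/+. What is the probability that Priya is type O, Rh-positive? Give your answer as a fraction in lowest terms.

1/8

Priya's mother's ABO genotype from BO × AB: 1/4 AB, 1/4 AO, 1/4 BB, 1/4 BO.
Crossing each possibility with the father BO and summing P(type O): 1/4·0 + 1/4·1/4 + 1/4·0 + 1/4·1/4 = 1/8.
Similarly for Rh via the mother's Rh distribution: P(Rh+) = 1.
Independent loci: 1/8 × 1 = 1/8.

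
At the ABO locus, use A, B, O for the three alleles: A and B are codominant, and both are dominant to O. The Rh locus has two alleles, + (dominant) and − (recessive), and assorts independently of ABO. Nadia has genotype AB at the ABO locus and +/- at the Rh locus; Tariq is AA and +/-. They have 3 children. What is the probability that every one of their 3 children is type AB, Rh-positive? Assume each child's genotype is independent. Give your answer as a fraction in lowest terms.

ABO cross AB × AA → 1/2 A, 1/2 AB.
Rh cross +/- × +/- → 3/4 Rh+, 1/4 Rh-; so P(type AB, Rh-positive) = 1/2 × 3/4 = 3/8 per child.
All 3 independent: (3/8)^3 = 27/512.

27/512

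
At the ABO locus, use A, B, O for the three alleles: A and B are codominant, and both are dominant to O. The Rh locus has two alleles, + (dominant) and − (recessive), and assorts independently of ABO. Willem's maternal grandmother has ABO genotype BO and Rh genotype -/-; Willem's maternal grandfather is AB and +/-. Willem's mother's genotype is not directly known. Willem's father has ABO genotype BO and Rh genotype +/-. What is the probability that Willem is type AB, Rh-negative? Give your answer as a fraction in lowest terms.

3/64

Willem's mother's ABO genotype from BO × AB: 1/4 AB, 1/4 AO, 1/4 BB, 1/4 BO.
Crossing each possibility with the father BO and summing P(type AB): 1/4·1/4 + 1/4·1/4 + 1/4·0 + 1/4·0 = 1/8.
Similarly for Rh via the mother's Rh distribution: P(Rh-) = 3/8.
Independent loci: 1/8 × 3/8 = 3/64.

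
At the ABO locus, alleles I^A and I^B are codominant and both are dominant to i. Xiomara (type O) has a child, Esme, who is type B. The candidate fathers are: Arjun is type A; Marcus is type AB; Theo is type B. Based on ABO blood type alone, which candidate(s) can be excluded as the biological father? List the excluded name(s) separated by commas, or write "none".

A candidate is excluded only if no genotype consistent with his phenotype could produce a type B child with a type O mother.
Arjun (type A): no genotype consistent with that phenotype can produce a type-B child with a type-O mother.

Arjun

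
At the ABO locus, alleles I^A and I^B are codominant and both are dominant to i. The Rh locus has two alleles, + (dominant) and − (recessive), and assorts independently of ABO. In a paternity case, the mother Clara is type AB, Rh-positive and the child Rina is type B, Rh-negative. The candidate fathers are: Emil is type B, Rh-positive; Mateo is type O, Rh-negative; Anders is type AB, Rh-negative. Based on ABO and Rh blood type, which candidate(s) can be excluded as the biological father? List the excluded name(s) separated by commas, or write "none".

A candidate is excluded only if no genotype consistent with his phenotype could produce a type B, Rh-negative child with a type AB, Rh-positive mother.
Every candidate has at least one consistent genotype combination, so none can be excluded.

none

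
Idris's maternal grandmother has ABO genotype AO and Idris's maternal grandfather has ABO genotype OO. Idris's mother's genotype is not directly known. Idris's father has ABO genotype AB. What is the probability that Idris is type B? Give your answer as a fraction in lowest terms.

3/8

Idris's mother's ABO genotype from AO × OO: 1/2 AO, 1/2 OO.
Crossing each possibility with the father AB and summing P(type B): 1/2·1/4 + 1/2·1/2 = 3/8.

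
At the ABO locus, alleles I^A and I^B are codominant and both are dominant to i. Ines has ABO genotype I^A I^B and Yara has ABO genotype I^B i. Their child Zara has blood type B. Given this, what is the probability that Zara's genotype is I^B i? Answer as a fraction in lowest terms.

Cross I^A I^B × I^B i → 1/4 I^A I^B, 1/4 I^A i, 1/4 I^B I^B, 1/4 I^B i.
Type-B genotypes among offspring: I^B I^B (1/4), I^B i (1/4); total 1/2.
P(I^B i | type B) = (1/4) / (1/2) = 1/2.

1/2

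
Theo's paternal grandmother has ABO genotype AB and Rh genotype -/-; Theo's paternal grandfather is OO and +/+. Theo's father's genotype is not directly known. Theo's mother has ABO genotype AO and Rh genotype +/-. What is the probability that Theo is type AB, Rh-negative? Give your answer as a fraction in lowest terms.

Theo's father's ABO genotype from AB × OO: 1/2 AO, 1/2 BO.
Crossing each possibility with the mother AO and summing P(type AB): 1/2·0 + 1/2·1/4 = 1/8.
Similarly for Rh via the father's Rh distribution: P(Rh-) = 1/4.
Independent loci: 1/8 × 1/4 = 1/32.

1/32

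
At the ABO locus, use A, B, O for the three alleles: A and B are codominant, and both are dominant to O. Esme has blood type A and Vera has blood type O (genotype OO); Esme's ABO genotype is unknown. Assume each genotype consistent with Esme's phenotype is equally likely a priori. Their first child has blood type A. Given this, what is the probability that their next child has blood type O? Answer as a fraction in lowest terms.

1/6

Possible genotypes: Esme ∈ {AA, AO}; Vera ∈ {OO}.
Weight each parental genotype pair by prior × P(type-A child):
  AA × OO: posterior weight 2/3; P(next child type O) = 0.
  AO × OO: posterior weight 1/3; P(next child type O) = 1/2.
Weighted sum = 1/6.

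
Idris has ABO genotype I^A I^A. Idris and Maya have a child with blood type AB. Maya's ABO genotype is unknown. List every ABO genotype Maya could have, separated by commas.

For each candidate genotype of Maya, check whether crossing it with I^A I^A can produce every observed child phenotype.
  I^A I^A → possible child types {A} ✗
  I^A I^B → possible child types {A, AB} ✓
  I^A i → possible child types {A} ✗
  I^B I^B → possible child types {AB} ✓
  I^B i → possible child types {A, AB} ✓
  i i → possible child types {A} ✗

I^A I^B, I^B I^B, I^B i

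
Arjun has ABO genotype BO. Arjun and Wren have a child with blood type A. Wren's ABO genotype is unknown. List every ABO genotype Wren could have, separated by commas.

For each candidate genotype of Wren, check whether crossing it with BO can produce every observed child phenotype.
  AA → possible child types {A, AB} ✓
  AB → possible child types {A, B, AB} ✓
  AO → possible child types {O, A, B, AB} ✓
  BB → possible child types {B} ✗
  BO → possible child types {O, B} ✗
  OO → possible child types {O, B} ✗

AA, AB, AO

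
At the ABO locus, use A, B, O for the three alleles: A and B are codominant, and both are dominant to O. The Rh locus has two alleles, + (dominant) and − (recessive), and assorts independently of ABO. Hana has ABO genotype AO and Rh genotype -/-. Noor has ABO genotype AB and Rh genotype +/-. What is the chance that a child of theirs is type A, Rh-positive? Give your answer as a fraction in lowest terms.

1/4

ABO cross AO × AB → offspring phenotypes: 1/2 A, 1/4 B, 1/4 AB.
Rh cross -/- × +/- → 1/2 Rh+, 1/2 Rh-.
Independent loci: P(type A, Rh-positive) = 1/2 × 1/2 = 1/4.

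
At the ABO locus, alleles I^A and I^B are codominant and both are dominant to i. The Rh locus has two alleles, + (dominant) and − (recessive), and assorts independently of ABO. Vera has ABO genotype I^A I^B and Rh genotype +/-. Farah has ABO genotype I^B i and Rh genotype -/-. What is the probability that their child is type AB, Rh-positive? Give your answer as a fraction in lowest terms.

1/8

ABO cross I^A I^B × I^B i → offspring phenotypes: 1/4 A, 1/2 B, 1/4 AB.
Rh cross +/- × -/- → 1/2 Rh+, 1/2 Rh-.
Independent loci: P(type AB, Rh-positive) = 1/4 × 1/2 = 1/8.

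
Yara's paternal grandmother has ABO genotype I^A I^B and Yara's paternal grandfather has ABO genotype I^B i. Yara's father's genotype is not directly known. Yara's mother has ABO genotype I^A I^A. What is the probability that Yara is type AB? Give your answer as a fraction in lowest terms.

Yara's father's ABO genotype from I^A I^B × I^B i: 1/4 I^A I^B, 1/4 I^A i, 1/4 I^B I^B, 1/4 I^B i.
Crossing each possibility with the mother I^A I^A and summing P(type AB): 1/4·1/2 + 1/4·0 + 1/4·1 + 1/4·1/2 = 1/2.

1/2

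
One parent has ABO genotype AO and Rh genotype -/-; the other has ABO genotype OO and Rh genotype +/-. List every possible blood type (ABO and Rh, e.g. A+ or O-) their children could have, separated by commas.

Gametes from AO × OO give offspring ABO genotypes AO, OO, i.e. phenotypes O, A.
Rh cross -/- × +/- → phenotypes Rh+, Rh-.
Combining independently: O+, O-, A+, A-.

O+, O-, A+, A-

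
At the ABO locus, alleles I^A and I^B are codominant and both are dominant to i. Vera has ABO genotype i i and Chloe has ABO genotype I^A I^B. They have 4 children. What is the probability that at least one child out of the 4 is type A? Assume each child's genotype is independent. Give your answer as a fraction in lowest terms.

ABO cross i i × I^A I^B → 1/2 A, 1/2 B.
So P(type A) = 1/2 per child.
P(none) = (1/2)^4 = 1/16; P(at least one) = 1 − 1/16 = 15/16.

15/16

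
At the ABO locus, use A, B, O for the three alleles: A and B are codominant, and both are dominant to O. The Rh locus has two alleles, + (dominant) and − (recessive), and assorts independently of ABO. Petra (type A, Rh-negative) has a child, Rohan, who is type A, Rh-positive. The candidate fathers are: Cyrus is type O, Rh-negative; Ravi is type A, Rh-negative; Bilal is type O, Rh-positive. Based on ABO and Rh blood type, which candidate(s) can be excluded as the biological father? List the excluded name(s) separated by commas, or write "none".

A candidate is excluded only if no genotype consistent with his phenotype could produce a type A, Rh-positive child with a type A, Rh-negative mother.
Cyrus (type O, Rh-): no genotype consistent with that phenotype can produce a type-A Rh+ child with a type-A mother.
Ravi (type A, Rh-): no genotype consistent with that phenotype can produce a type-A Rh+ child with a type-A mother.

Cyrus, Ravi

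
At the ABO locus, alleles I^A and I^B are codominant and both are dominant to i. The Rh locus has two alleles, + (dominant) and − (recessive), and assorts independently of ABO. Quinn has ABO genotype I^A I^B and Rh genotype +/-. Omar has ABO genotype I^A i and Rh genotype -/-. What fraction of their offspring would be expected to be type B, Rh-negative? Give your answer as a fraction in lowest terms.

1/8

ABO cross I^A I^B × I^A i → offspring phenotypes: 1/2 A, 1/4 B, 1/4 AB.
Rh cross +/- × -/- → 1/2 Rh+, 1/2 Rh-.
Independent loci: P(type B, Rh-negative) = 1/4 × 1/2 = 1/8.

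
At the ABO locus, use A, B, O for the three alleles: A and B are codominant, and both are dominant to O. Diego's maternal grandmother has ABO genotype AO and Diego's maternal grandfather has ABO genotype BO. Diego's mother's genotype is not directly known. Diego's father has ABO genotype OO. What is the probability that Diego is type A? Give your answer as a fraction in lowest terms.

1/4

Diego's mother's ABO genotype from AO × BO: 1/4 AB, 1/4 AO, 1/4 BO, 1/4 OO.
Crossing each possibility with the father OO and summing P(type A): 1/4·1/2 + 1/4·1/2 + 1/4·0 + 1/4·0 = 1/4.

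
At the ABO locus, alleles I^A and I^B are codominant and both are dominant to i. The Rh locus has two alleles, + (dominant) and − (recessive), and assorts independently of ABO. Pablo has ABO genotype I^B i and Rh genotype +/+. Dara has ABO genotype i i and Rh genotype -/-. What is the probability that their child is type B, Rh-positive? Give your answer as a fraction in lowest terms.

1/2

ABO cross I^B i × i i → offspring phenotypes: 1/2 O, 1/2 B.
Rh cross +/+ × -/- → 1 Rh+.
Independent loci: P(type B, Rh-positive) = 1/2 × 1 = 1/2.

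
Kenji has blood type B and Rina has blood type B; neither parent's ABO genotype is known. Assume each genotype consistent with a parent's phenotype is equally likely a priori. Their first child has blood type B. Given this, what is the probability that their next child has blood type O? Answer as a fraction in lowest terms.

1/20

Possible genotypes: Kenji ∈ {BB, BO}; Rina ∈ {BB, BO}.
Weight each parental genotype pair by prior × P(type-B child):
  BB × BB: posterior weight 4/15; P(next child type O) = 0.
  BB × BO: posterior weight 4/15; P(next child type O) = 0.
  BO × BB: posterior weight 4/15; P(next child type O) = 0.
  BO × BO: posterior weight 1/5; P(next child type O) = 1/4.
Weighted sum = 1/20.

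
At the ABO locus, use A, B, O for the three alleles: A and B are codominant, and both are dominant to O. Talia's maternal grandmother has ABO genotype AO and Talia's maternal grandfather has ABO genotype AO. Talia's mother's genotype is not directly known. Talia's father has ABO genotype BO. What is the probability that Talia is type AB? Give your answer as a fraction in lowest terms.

Talia's mother's ABO genotype from AO × AO: 1/4 AA, 1/2 AO, 1/4 OO.
Crossing each possibility with the father BO and summing P(type AB): 1/4·1/2 + 1/2·1/4 + 1/4·0 = 1/4.

1/4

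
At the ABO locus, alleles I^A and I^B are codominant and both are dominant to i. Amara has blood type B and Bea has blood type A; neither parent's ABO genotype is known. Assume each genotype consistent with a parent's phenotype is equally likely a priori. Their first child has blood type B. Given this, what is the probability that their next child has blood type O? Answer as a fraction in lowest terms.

Possible genotypes: Amara ∈ {I^B I^B, I^B i}; Bea ∈ {I^A I^A, I^A i}.
Weight each parental genotype pair by prior × P(type-B child):
  I^B I^B × I^A i: posterior weight 2/3; P(next child type O) = 0.
  I^B i × I^A i: posterior weight 1/3; P(next child type O) = 1/4.
Weighted sum = 1/12.

1/12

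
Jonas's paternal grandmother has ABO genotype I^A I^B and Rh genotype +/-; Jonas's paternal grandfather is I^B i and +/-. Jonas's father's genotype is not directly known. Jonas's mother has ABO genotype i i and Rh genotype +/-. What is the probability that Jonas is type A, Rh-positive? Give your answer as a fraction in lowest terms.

3/16

Jonas's father's ABO genotype from I^A I^B × I^B i: 1/4 I^A I^B, 1/4 I^A i, 1/4 I^B I^B, 1/4 I^B i.
Crossing each possibility with the mother i i and summing P(type A): 1/4·1/2 + 1/4·1/2 + 1/4·0 + 1/4·0 = 1/4.
Similarly for Rh via the father's Rh distribution: P(Rh+) = 3/4.
Independent loci: 1/4 × 3/4 = 3/16.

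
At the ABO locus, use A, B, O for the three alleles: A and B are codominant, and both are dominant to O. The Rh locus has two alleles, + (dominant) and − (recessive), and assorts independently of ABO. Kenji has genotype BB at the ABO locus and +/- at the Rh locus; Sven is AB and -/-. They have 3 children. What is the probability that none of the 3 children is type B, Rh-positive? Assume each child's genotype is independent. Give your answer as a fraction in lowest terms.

27/64

ABO cross BB × AB → 1/2 B, 1/2 AB.
Rh cross +/- × -/- → 1/2 Rh+, 1/2 Rh-; so P(type B, Rh-positive) = 1/2 × 1/2 = 1/4 per child.
P(not type B, Rh-positive) = 3/4 for one child; (3/4)^3 = 27/64.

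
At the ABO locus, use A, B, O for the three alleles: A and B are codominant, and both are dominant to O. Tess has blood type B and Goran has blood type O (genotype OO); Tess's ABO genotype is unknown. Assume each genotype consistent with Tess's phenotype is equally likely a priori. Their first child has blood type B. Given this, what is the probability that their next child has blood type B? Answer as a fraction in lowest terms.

Possible genotypes: Tess ∈ {BB, BO}; Goran ∈ {OO}.
Weight each parental genotype pair by prior × P(type-B child):
  BB × OO: posterior weight 2/3; P(next child type B) = 1.
  BO × OO: posterior weight 1/3; P(next child type B) = 1/2.
Weighted sum = 5/6.

5/6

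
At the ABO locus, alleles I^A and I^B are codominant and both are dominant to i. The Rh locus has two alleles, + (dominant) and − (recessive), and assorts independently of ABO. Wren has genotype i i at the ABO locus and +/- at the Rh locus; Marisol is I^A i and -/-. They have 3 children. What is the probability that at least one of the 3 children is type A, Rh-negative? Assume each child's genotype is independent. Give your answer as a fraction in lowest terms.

ABO cross i i × I^A i → 1/2 O, 1/2 A.
Rh cross +/- × -/- → 1/2 Rh+, 1/2 Rh-; so P(type A, Rh-negative) = 1/2 × 1/2 = 1/4 per child.
P(none) = (3/4)^3 = 27/64; P(at least one) = 1 − 27/64 = 37/64.

37/64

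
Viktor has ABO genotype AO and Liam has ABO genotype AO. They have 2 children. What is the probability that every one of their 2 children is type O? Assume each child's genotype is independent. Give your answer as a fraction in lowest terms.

ABO cross AO × AO → 1/4 O, 3/4 A.
So P(type O) = 1/4 per child.
All 2 independent: (1/4)^2 = 1/16.

1/16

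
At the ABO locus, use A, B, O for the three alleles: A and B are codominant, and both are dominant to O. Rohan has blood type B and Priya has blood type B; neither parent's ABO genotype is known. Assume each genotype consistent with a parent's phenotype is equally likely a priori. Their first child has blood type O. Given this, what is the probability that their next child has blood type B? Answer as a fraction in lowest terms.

Possible genotypes: Rohan ∈ {BB, BO}; Priya ∈ {BB, BO}.
Weight each parental genotype pair by prior × P(type-O child):
  BO × BO: posterior weight 1; P(next child type B) = 3/4.
Weighted sum = 3/4.

3/4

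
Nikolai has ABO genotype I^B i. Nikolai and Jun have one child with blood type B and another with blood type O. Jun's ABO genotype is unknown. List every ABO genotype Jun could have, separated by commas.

I^A i, I^B i, i i

For each candidate genotype of Jun, check whether crossing it with I^B i can produce every observed child phenotype.
  I^A I^A → possible child types {A, AB} ✗
  I^A I^B → possible child types {A, B, AB} ✗
  I^A i → possible child types {O, A, B, AB} ✓
  I^B I^B → possible child types {B} ✗
  I^B i → possible child types {O, B} ✓
  i i → possible child types {O, B} ✓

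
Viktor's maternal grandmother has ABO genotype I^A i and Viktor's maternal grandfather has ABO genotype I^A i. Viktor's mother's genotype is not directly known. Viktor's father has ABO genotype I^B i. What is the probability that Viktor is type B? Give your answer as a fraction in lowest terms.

Viktor's mother's ABO genotype from I^A i × I^A i: 1/4 I^A I^A, 1/2 I^A i, 1/4 i i.
Crossing each possibility with the father I^B i and summing P(type B): 1/4·0 + 1/2·1/4 + 1/4·1/2 = 1/4.

1/4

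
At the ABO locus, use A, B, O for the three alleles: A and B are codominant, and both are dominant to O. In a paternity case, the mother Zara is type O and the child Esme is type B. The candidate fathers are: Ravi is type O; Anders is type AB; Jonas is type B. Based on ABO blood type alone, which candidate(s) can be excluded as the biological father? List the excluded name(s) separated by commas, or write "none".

A candidate is excluded only if no genotype consistent with his phenotype could produce a type B child with a type O mother.
Ravi (type O): no genotype consistent with that phenotype can produce a type-B child with a type-O mother.

Ravi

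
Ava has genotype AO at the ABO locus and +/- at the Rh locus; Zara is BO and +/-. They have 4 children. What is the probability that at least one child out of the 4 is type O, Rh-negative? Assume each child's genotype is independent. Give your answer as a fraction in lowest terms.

ABO cross AO × BO → 1/4 O, 1/4 A, 1/4 B, 1/4 AB.
Rh cross +/- × +/- → 3/4 Rh+, 1/4 Rh-; so P(type O, Rh-negative) = 1/4 × 1/4 = 1/16 per child.
P(none) = (15/16)^4 = 50625/65536; P(at least one) = 1 − 50625/65536 = 14911/65536.

14911/65536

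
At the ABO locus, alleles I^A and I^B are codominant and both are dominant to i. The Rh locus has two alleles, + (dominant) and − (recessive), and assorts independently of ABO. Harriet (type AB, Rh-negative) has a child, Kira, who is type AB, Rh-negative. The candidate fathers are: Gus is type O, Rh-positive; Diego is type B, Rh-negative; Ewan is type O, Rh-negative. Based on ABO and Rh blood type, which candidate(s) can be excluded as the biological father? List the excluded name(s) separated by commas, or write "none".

Gus, Ewan

A candidate is excluded only if no genotype consistent with his phenotype could produce a type AB, Rh-negative child with a type AB, Rh-negative mother.
Gus (type O, Rh+): no genotype consistent with that phenotype can produce a type-AB Rh- child with a type-AB mother.
Ewan (type O, Rh-): no genotype consistent with that phenotype can produce a type-AB Rh- child with a type-AB mother.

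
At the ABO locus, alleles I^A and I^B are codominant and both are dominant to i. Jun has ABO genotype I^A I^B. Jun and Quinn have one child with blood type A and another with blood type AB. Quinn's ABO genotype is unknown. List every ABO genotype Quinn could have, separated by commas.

I^A I^A, I^A I^B, I^A i, I^B i

For each candidate genotype of Quinn, check whether crossing it with I^A I^B can produce every observed child phenotype.
  I^A I^A → possible child types {A, AB} ✓
  I^A I^B → possible child types {A, B, AB} ✓
  I^A i → possible child types {A, B, AB} ✓
  I^B I^B → possible child types {B, AB} ✗
  I^B i → possible child types {A, B, AB} ✓
  i i → possible child types {A, B} ✗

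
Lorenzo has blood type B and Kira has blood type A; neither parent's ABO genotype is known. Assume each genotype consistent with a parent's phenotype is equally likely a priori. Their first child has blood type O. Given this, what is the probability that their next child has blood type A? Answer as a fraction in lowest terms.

Possible genotypes: Lorenzo ∈ {BB, BO}; Kira ∈ {AA, AO}.
Weight each parental genotype pair by prior × P(type-O child):
  BO × AO: posterior weight 1; P(next child type A) = 1/4.
Weighted sum = 1/4.

1/4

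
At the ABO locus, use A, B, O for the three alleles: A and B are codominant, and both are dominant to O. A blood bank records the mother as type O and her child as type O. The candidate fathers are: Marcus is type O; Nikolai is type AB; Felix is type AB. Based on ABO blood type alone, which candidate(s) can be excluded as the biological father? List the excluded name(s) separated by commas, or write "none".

Nikolai, Felix

A candidate is excluded only if no genotype consistent with his phenotype could produce a type O child with a type O mother.
Nikolai (type AB): no genotype consistent with that phenotype can produce a type-O child with a type-O mother.
Felix (type AB): no genotype consistent with that phenotype can produce a type-O child with a type-O mother.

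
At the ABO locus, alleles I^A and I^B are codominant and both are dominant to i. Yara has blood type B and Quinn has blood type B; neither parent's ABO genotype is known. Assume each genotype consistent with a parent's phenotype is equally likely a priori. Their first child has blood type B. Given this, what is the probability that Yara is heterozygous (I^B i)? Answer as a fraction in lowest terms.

Possible genotypes: Yara ∈ {I^B I^B, I^B i}; Quinn ∈ {I^B I^B, I^B i}.
Weight each parental genotype pair by prior × P(type-B child):
  I^B I^B × I^B I^B: posterior weight 4/15.
  I^B I^B × I^B i: posterior weight 4/15.
  I^B i × I^B I^B: posterior weight 4/15.
  I^B i × I^B i: posterior weight 1/5.
Sum the posterior weight over pairs where Yara is I^B i: 7/15.

7/15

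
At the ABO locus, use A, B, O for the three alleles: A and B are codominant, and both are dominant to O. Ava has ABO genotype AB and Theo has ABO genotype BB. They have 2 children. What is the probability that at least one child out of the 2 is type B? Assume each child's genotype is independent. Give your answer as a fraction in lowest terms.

3/4

ABO cross AB × BB → 1/2 B, 1/2 AB.
So P(type B) = 1/2 per child.
P(none) = (1/2)^2 = 1/4; P(at least one) = 1 − 1/4 = 3/4.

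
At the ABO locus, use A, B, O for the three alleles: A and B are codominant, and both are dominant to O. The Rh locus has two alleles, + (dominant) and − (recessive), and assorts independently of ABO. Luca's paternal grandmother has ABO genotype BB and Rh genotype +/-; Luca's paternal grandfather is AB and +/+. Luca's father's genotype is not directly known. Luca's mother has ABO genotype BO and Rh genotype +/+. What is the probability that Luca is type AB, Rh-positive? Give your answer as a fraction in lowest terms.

1/8

Luca's father's ABO genotype from BB × AB: 1/2 AB, 1/2 BB.
Crossing each possibility with the mother BO and summing P(type AB): 1/2·1/4 + 1/2·0 = 1/8.
Similarly for Rh via the father's Rh distribution: P(Rh+) = 1.
Independent loci: 1/8 × 1 = 1/8.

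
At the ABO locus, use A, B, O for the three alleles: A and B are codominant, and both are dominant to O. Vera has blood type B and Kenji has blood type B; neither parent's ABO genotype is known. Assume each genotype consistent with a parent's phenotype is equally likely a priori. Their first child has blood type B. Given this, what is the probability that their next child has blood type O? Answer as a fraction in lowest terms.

1/20

Possible genotypes: Vera ∈ {BB, BO}; Kenji ∈ {BB, BO}.
Weight each parental genotype pair by prior × P(type-B child):
  BB × BB: posterior weight 4/15; P(next child type O) = 0.
  BB × BO: posterior weight 4/15; P(next child type O) = 0.
  BO × BB: posterior weight 4/15; P(next child type O) = 0.
  BO × BO: posterior weight 1/5; P(next child type O) = 1/4.
Weighted sum = 1/20.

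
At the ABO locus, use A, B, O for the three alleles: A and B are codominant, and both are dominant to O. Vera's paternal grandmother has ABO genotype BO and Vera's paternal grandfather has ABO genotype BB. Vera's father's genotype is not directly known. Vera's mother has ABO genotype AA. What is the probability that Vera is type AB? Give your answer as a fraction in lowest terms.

3/4

Vera's father's ABO genotype from BO × BB: 1/2 BB, 1/2 BO.
Crossing each possibility with the mother AA and summing P(type AB): 1/2·1 + 1/2·1/2 = 3/4.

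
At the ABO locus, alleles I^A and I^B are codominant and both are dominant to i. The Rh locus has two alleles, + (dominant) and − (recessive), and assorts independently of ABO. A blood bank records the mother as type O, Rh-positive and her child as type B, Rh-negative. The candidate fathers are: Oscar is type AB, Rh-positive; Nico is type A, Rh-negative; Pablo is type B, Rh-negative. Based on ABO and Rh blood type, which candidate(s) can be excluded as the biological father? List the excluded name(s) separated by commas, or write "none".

A candidate is excluded only if no genotype consistent with his phenotype could produce a type B, Rh-negative child with a type O, Rh-positive mother.
Nico (type A, Rh-): no genotype consistent with that phenotype can produce a type-B Rh- child with a type-O mother.

Nico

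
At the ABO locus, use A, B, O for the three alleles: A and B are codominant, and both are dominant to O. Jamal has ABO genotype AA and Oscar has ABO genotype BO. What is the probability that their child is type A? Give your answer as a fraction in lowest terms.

ABO cross AA × BO → offspring phenotypes: 1/2 A, 1/2 AB.
So P(type A) = 1/2.

1/2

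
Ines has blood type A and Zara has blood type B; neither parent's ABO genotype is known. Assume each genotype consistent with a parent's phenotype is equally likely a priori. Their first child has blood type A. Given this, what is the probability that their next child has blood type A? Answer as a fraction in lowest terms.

Possible genotypes: Ines ∈ {I^A I^A, I^A i}; Zara ∈ {I^B I^B, I^B i}.
Weight each parental genotype pair by prior × P(type-A child):
  I^A I^A × I^B i: posterior weight 2/3; P(next child type A) = 1/2.
  I^A i × I^B i: posterior weight 1/3; P(next child type A) = 1/4.
Weighted sum = 5/12.

5/12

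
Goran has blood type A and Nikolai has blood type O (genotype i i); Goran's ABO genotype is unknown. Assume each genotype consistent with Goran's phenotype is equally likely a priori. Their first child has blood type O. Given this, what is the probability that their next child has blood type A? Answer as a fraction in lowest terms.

1/2

Possible genotypes: Goran ∈ {I^A I^A, I^A i}; Nikolai ∈ {i i}.
Weight each parental genotype pair by prior × P(type-O child):
  I^A i × i i: posterior weight 1; P(next child type A) = 1/2.
Weighted sum = 1/2.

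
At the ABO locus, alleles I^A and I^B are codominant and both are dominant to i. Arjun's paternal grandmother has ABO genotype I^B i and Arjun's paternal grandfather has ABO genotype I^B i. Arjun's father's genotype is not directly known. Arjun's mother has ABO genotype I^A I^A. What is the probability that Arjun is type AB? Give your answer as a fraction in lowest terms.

1/2

Arjun's father's ABO genotype from I^B i × I^B i: 1/4 I^B I^B, 1/2 I^B i, 1/4 i i.
Crossing each possibility with the mother I^A I^A and summing P(type AB): 1/4·1 + 1/2·1/2 + 1/4·0 = 1/2.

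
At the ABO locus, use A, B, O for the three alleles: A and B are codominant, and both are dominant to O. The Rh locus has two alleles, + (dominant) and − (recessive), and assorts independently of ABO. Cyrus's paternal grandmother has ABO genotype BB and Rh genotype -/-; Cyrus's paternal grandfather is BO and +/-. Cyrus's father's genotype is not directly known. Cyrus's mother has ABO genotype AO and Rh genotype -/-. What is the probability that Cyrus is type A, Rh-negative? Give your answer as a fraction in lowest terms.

3/32

Cyrus's father's ABO genotype from BB × BO: 1/2 BB, 1/2 BO.
Crossing each possibility with the mother AO and summing P(type A): 1/2·0 + 1/2·1/4 = 1/8.
Similarly for Rh via the father's Rh distribution: P(Rh-) = 3/4.
Independent loci: 1/8 × 3/4 = 3/32.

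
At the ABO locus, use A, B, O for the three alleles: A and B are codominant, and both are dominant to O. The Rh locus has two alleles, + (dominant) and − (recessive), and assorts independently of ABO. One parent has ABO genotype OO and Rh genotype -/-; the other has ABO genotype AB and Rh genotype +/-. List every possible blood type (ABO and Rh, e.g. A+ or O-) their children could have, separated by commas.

A+, A-, B+, B-

Gametes from OO × AB give offspring ABO genotypes AO, BO, i.e. phenotypes A, B.
Rh cross -/- × +/- → phenotypes Rh+, Rh-.
Combining independently: A+, A-, B+, B-.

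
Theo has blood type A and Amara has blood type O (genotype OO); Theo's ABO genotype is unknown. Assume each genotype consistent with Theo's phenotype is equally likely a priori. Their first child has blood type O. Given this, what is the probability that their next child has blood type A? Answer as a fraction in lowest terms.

Possible genotypes: Theo ∈ {AA, AO}; Amara ∈ {OO}.
Weight each parental genotype pair by prior × P(type-O child):
  AO × OO: posterior weight 1; P(next child type A) = 1/2.
Weighted sum = 1/2.

1/2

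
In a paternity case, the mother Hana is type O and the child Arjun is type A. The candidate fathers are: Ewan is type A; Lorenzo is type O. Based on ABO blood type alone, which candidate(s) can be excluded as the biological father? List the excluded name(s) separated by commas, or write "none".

Lorenzo

A candidate is excluded only if no genotype consistent with his phenotype could produce a type A child with a type O mother.
Lorenzo (type O): no genotype consistent with that phenotype can produce a type-A child with a type-O mother.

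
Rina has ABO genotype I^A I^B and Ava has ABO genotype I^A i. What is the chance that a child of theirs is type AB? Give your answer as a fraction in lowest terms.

ABO cross I^A I^B × I^A i → offspring phenotypes: 1/2 A, 1/4 B, 1/4 AB.
So P(type AB) = 1/4.

1/4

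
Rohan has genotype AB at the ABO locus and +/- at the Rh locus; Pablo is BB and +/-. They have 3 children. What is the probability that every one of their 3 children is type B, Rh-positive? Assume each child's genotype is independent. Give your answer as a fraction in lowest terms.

ABO cross AB × BB → 1/2 B, 1/2 AB.
Rh cross +/- × +/- → 3/4 Rh+, 1/4 Rh-; so P(type B, Rh-positive) = 1/2 × 3/4 = 3/8 per child.
All 3 independent: (3/8)^3 = 27/512.

27/512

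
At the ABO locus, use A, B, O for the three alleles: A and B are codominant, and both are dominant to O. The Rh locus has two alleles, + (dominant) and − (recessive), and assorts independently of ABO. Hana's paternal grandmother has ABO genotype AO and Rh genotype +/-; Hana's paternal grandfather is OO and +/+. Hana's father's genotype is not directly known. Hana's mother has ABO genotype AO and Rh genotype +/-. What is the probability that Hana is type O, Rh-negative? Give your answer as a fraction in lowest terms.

Hana's father's ABO genotype from AO × OO: 1/2 AO, 1/2 OO.
Crossing each possibility with the mother AO and summing P(type O): 1/2·1/4 + 1/2·1/2 = 3/8.
Similarly for Rh via the father's Rh distribution: P(Rh-) = 1/8.
Independent loci: 3/8 × 1/8 = 3/64.

3/64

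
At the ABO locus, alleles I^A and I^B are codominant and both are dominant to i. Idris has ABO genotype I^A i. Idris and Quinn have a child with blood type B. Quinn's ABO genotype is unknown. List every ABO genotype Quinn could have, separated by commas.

For each candidate genotype of Quinn, check whether crossing it with I^A i can produce every observed child phenotype.
  I^A I^A → possible child types {A} ✗
  I^A I^B → possible child types {A, B, AB} ✓
  I^A i → possible child types {O, A} ✗
  I^B I^B → possible child types {B, AB} ✓
  I^B i → possible child types {O, A, B, AB} ✓
  i i → possible child types {O, A} ✗

I^A I^B, I^B I^B, I^B i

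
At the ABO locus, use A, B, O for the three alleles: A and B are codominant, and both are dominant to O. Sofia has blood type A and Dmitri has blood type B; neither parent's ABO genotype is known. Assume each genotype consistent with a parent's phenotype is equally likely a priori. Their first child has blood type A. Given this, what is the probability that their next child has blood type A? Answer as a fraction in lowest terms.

Possible genotypes: Sofia ∈ {AA, AO}; Dmitri ∈ {BB, BO}.
Weight each parental genotype pair by prior × P(type-A child):
  AA × BO: posterior weight 2/3; P(next child type A) = 1/2.
  AO × BO: posterior weight 1/3; P(next child type A) = 1/4.
Weighted sum = 5/12.

5/12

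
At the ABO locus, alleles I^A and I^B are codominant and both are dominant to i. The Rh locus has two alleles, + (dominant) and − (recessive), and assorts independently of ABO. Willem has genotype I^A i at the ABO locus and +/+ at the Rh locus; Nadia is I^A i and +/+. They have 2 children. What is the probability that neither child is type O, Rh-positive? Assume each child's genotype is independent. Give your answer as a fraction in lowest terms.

9/16

ABO cross I^A i × I^A i → 1/4 O, 3/4 A.
Rh cross +/+ × +/+ → 1 Rh+; so P(type O, Rh-positive) = 1/4 × 1 = 1/4 per child.
P(not type O, Rh-positive) = 3/4 for one child; (3/4)^2 = 9/16.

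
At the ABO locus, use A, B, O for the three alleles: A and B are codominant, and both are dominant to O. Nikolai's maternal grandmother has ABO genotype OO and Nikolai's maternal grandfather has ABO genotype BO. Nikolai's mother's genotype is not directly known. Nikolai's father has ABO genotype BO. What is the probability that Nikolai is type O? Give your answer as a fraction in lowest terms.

Nikolai's mother's ABO genotype from OO × BO: 1/2 BO, 1/2 OO.
Crossing each possibility with the father BO and summing P(type O): 1/2·1/4 + 1/2·1/2 = 3/8.

3/8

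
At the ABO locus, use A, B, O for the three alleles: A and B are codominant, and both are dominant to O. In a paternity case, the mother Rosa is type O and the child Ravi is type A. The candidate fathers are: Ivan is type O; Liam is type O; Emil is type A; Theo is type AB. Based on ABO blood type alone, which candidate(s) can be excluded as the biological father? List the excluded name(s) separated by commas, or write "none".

Ivan, Liam

A candidate is excluded only if no genotype consistent with his phenotype could produce a type A child with a type O mother.
Ivan (type O): no genotype consistent with that phenotype can produce a type-A child with a type-O mother.
Liam (type O): no genotype consistent with that phenotype can produce a type-A child with a type-O mother.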